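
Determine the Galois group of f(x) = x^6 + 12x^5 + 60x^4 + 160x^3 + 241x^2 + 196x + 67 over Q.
The polynomial f is an irreducible sextic over Q, so G = Gal(f/Q) is one of the 16 transitive subgroups 6T1, ..., 6T16 of S_6. The discriminant of f is 61504 = 248^2, a perfect square, so G is contained in A_6. The transitive groups of degree 6 contained in A_6 are: A_4 (6T4, order 12), S_4 (6T7, order 24), (C_3 x C_3) : C_4 (6T10, order 36), PSL(2,5) (6T12, order 60), A_6 (6T15, order 360). By Dedekind's theorem, for a prime p not dividing disc(f) the degrees of the irreducible factors of f mod p form the cycle type of an element of G. Factoring f modulo the 79 such primes p <= 419 (skipping 2, 31, which divide the discriminant), each new pattern first appears at: mod 3: f = (x^2 + x + 2)(x^4 + 2x^3 + 2x^2 + x + 2), pattern 4+2; mod 5: f = (x^3 + x + 1)(x^3 + 2x^2 + 4x + 2), pattern 3+3; mod 11: f = (x + 5)(x + 10)(x^2 + 3)(x^2 + 8x + 8), pattern 2+2+1+1; mod 67: f = (x)(x + 4)(x + 5)(x + 13)(x + 58)(x + 66), pattern 1+1+1+1+1+1. No other pattern occurs in this range, so the set of observed cycle types is {4+2, 3+3, 2+2+1+1, 1+1+1+1+1+1}. The candidates containing elements of all these cycle types are S_4 (6T7) of order 24, (C_3 x C_3) : C_4 (6T10) of order 36, A_6 (6T15) of order 360; the others are excluded. The observed types are precisely the cycle types that occur in S_4 (6T7). Each of the other remaining candidates has further cycle types, and by the Chebotarev density theorem the matching factorization patterns would occur for a proportion of primes equal to their share of the group: (C_3 x C_3) : C_4 (6T10) additionally contains elements of type 3+1+1+1 (4 of its 36 elements, about 11% of primes); A_6 (6T15) additionally contains elements of type 5+1, 3+1+1+1 (184 of its 360 elements, about 51% of primes). None of the 79 primes tested shows any such pattern (for each of these groups the chance of that is below 10^-4), which rules them out. Hence G = S_4 (6T7), of order 24.

S_4, S_4(6d), the S_4-action on 6 points inside A_6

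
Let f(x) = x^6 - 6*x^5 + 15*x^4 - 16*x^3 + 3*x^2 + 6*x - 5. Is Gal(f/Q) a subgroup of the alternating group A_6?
No

The polynomial is irreducible of degree 6 over Q. Its discriminant is 40310784, which is not a perfect square. A Galois group lies in the alternating group exactly when the discriminant is a square in Q, so the Galois group (S_3 x S_3) is not contained in A_6.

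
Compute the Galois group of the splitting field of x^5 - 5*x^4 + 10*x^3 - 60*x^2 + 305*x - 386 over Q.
F_20, the Frobenius group of order 20

The polynomial f is an irreducible quintic over Q, so G = Gal(f/Q) is a transitive subgroup of S_5: one of C_5 (5T1, order 5), D_5 (5T2, order 10), F_20 (5T3, order 20), A_5 (5T4, order 60) or S_5 (5T5, order 120). The discriminant of f is 14867345703125, which is not a perfect square, so G is not contained in A_5. The transitive groups of degree 5 not contained in A_5 are: F_20 (5T3, order 20), S_5 (5T5, order 120). By Dedekind's theorem, for a prime p not dividing disc(f) the degrees of the irreducible factors of f mod p form the cycle type of an element of G. Factoring f modulo the 18 such primes p <= 71 (skipping 5, 31, which divide the discriminant), each new pattern first appears at: mod 2: f = (x)(x^4 + x^3 + 1), pattern 4+1; mod 11: f = (x^5 + 6x^4 + 10x^3 + 6x^2 + 8x + 10), pattern 5; mod 19: f = (x + 4)(x^2 + 12x + 15)(x^2 + 17x + 17), pattern 2+2+1. No other pattern occurs in this range, so the set of observed cycle types is {4+1, 5, 2+2+1}. The candidates containing elements of all these cycle types are F_20 (5T3) of order 20, S_5 (5T5) of order 120; the others are excluded. The observed types are precisely the cycle types that occur in F_20 (5T3) (apart from the identity). Each of the other remaining candidates has further cycle types, and by the Chebotarev density theorem the matching factorization patterns would occur for a proportion of primes equal to their share of the group: S_5 (5T5) additionally contains elements of type 3+2, 3+1+1, 2+1+1+1 (50 of its 120 elements, about 42% of primes). None of the 18 primes tested shows any such pattern (for each of these groups the chance of that is below 10^-4), which rules them out. Hence G = F_20 (5T3), of order 20.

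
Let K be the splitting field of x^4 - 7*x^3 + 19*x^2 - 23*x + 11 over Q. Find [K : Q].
The degree of the splitting field over Q equals the order of the Galois group, so first determine the group. The polynomial is an irreducible quartic over Q and its discriminant is 125, which is not a perfect square, so the Galois group is not contained in A_4. The resolvent cubic y^3 - 19*y^2 + 117*y - 232 has exactly one rational root, so the Galois group is C_4 or D_4. The quartic becomes reducible over Q(sqrt(disc)), so the group is C_4. The Galois group C_4 (4T1) has order 4, so the splitting field has degree 4 over Q.

4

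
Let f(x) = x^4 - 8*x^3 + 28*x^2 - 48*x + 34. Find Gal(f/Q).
4T1: C_4

The polynomial is an irreducible quartic over Q and its discriminant is 2048, which is not a perfect square, so the Galois group is not contained in A_4. The resolvent cubic y^3 - 28*y^2 + 248*y - 672 has exactly one rational root, so the Galois group is C_4 or D_4. The quartic becomes reducible over Q(sqrt(disc)), so the group is C_4.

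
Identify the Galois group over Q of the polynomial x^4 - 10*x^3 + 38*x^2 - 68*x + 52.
V_4 (order 4)

The polynomial is an irreducible quartic over Q and its discriminant is 2304 = 48^2, a perfect square, so the Galois group is contained in A_4. The resolvent cubic y^3 - 38*y^2 + 472*y - 1920 splits completely over Q, which gives the Klein four-group V_4.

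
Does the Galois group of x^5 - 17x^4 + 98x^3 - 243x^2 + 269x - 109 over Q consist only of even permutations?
Yes

The polynomial is irreducible of degree 5 over Q. Its discriminant is 7745089 = 2783^2, a perfect square. A Galois group lies in the alternating group exactly when the discriminant is a square in Q, so the Galois group (C_5) is contained in A_5.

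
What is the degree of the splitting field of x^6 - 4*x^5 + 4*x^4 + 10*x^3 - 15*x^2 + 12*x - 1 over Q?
The degree of the splitting field over Q equals the order of the Galois group, so first determine the group. The polynomial f is an irreducible sextic over Q, so G = Gal(f/Q) is one of the 16 transitive subgroups 6T1, ..., 6T16 of S_6. The discriminant of f is 13191900736 = 114856^2, a perfect square, so G is contained in A_6. The transitive groups of degree 6 contained in A_6 are: A_4 (6T4, order 12), S_4 (6T7, order 24), (C_3 x C_3) : C_4 (6T10, order 36), PSL(2,5) (6T12, order 60), A_6 (6T15, order 360). By Dedekind's theorem, for a prime p not dividing disc(f) the degrees of the irreducible factors of f mod p form the cycle type of an element of G. Factoring f modulo the 33 such primes p <= 149 (skipping 2, 7, which divide the discriminant), each new pattern first appears at: mod 3: f = (x^3 + 2x + 1)(x^3 + 2x^2 + 2x + 2), pattern 3+3; mod 13: f = (x + 2)(x + 6)(x^2 + 4x + 2)(x^2 + 10x + 7), pattern 2+2+1+1. No other pattern occurs in this range, so the set of observed cycle types is {3+3, 2+2+1+1}. The candidates containing elements of all these cycle types are A_4 (6T4) of order 12, S_4 (6T7) of order 24, (C_3 x C_3) : C_4 (6T10) of order 36, PSL(2,5) (6T12) of order 60, A_6 (6T15) of order 360; the others are excluded. The observed types are precisely the cycle types that occur in A_4 (6T4) (apart from the identity). Each of the other remaining candidates has further cycle types, and by the Chebotarev density theorem the matching factorization patterns would occur for a proportion of primes equal to their share of the group: S_4 (6T7) additionally contains elements of type 4+2 (6 of its 24 elements, about 25% of primes); (C_3 x C_3) : C_4 (6T10) additionally contains elements of type 4+2, 3+1+1+1 (22 of its 36 elements, about 61% of primes); PSL(2,5) (6T12) additionally contains elements of type 5+1 (24 of its 60 elements, about 40% of primes); A_6 (6T15) additionally contains elements of type 5+1, 4+2, 3+1+1+1 (274 of its 360 elements, about 76% of primes). None of the 33 primes tested shows any such pattern (for each of these groups the chance of that is below 10^-4), which rules them out. Hence G = A_4 (6T4), of order 12. The Galois group A_4 (6T4) has order 12, so the splitting field has degree 12 over Q.

12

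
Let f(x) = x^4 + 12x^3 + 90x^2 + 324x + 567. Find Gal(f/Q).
The polynomial is an irreducible quartic over Q and its discriminant is 1088391168, which is not a perfect square, so the Galois group is not contained in A_4. The resolvent cubic y^3 - 90*y^2 + 1620*y + 17496 has exactly one rational root, so the Galois group is C_4 or D_4. The quartic becomes reducible over Q(sqrt(disc)), so the group is C_4.

C_4 (order 4)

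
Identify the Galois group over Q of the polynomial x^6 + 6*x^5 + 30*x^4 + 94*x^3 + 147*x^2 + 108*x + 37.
PGL(2,5)

The polynomial f is an irreducible sextic over Q, so G = Gal(f/Q) is one of the 16 transitive subgroups 6T1, ..., 6T16 of S_6. The discriminant of f is -5217636731328, which is not a perfect square, so G is not contained in A_6. The transitive groups of degree 6 not contained in A_6 are: C_6 (6T1, order 6), S_3 (6T2, order 6), D_6 (6T3, order 12), C_3 x S_3 (6T5, order 18), A_4 x C_2 (6T6, order 24), S_4 (6T8, order 24), S_3 x S_3 (6T9, order 36), S_4 x C_2 (6T11, order 48), (S_3 x S_3) : C_2 (6T13, order 72), PGL(2,5) (6T14, order 120), S_6 (6T16, order 720). By Dedekind's theorem, for a prime p not dividing disc(f) the degrees of the irreducible factors of f mod p form the cycle type of an element of G. Factoring f modulo the 21 such primes p <= 89 (skipping 2, 3, 7, which divide the discriminant), each new pattern first appears at: mod 5: f = (x^6 + x^5 + 4x^3 + 2x^2 + 3x + 2), pattern 6; mod 11: f = (x + 4)(x^5 + 2x^4 + 6x^2 + 2x + 1), pattern 5+1; mod 13: f = (x + 4)(x + 6)(x^4 + 9x^3 + 7x^2 + 3x + 1), pattern 4+1+1; mod 23: f = (x + 12)(x + 14)(x^2 + 7x + 3)(x^2 + 19x + 16), pattern 2+2+1+1; mod 43: f = (x^3 + 8x^2 + x + 28)(x^3 + 41x^2 + 2x + 9), pattern 3+3; mod 61: f = (x^2 + 7x + 40)(x^2 + 18x + 14)(x^2 + 42x + 20), pattern 2+2+2. No other pattern occurs in this range, so the set of observed cycle types is {6, 5+1, 4+1+1, 2+2+1+1, 3+3, 2+2+2}. The candidates containing elements of all these cycle types are PGL(2,5) (6T14) of order 120, S_6 (6T16) of order 720; the others are excluded. The observed types are precisely the cycle types that occur in PGL(2,5) (6T14) (apart from the identity). Each of the other remaining candidates has further cycle types, and by the Chebotarev density theorem the matching factorization patterns would occur for a proportion of primes equal to their share of the group: S_6 (6T16) additionally contains elements of type 4+2, 3+2+1, 3+1+1+1, 2+1+1+1+1 (265 of its 720 elements, about 37% of primes). None of the 21 primes tested shows any such pattern (for each of these groups the chance of that is below 10^-4), which rules them out. Hence G = PGL(2,5) (6T14), of order 120.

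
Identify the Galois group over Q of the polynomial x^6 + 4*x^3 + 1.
The polynomial f is an irreducible sextic over Q, so G = Gal(f/Q) is one of the 16 transitive subgroups 6T1, ..., 6T16 of S_6. The discriminant of f is 1259712, which is not a perfect square, so G is not contained in A_6. The transitive groups of degree 6 not contained in A_6 are: C_6 (6T1, order 6), S_3 (6T2, order 6), D_6 (6T3, order 12), C_3 x S_3 (6T5, order 18), A_4 x C_2 (6T6, order 24), S_4 (6T8, order 24), S_3 x S_3 (6T9, order 36), S_4 x C_2 (6T11, order 48), (S_3 x S_3) : C_2 (6T13, order 72), PGL(2,5) (6T14, order 120), S_6 (6T16, order 720). By Dedekind's theorem, for a prime p not dividing disc(f) the degrees of the irreducible factors of f mod p form the cycle type of an element of G. Factoring f modulo the 79 such primes p <= 419 (skipping 2, 3, which divide the discriminant), each new pattern first appears at: mod 5: f = (x^6 + 4x^3 + 1), pattern 6; mod 7: f = (x^2 + 3x + 1)(x^2 + 5x + 2)(x^2 + 6x + 4), pattern 2+2+2; mod 11: f = (x + 2)(x + 6)(x^2 + 5x + 3)(x^2 + 9x + 4), pattern 2+2+1+1; mod 13: f = (x^3 + 6)(x^3 + 11), pattern 3+3; mod 97: f = (x + 18)(x + 27)(x + 31)(x + 48)(x + 72)(x + 95), pattern 1+1+1+1+1+1. No other pattern occurs in this range, so the set of observed cycle types is {6, 2+2+2, 2+2+1+1, 3+3, 1+1+1+1+1+1}. The candidates containing elements of all these cycle types are D_6 (6T3) of order 12, A_4 x C_2 (6T6) of order 24, S_3 x S_3 (6T9) of order 36, S_4 x C_2 (6T11) of order 48, (S_3 x S_3) : C_2 (6T13) of order 72, PGL(2,5) (6T14) of order 120, S_6 (6T16) of order 720; the others are excluded. The observed types are precisely the cycle types that occur in D_6 (6T3). Each of the other remaining candidates has further cycle types, and by the Chebotarev density theorem the matching factorization patterns would occur for a proportion of primes equal to their share of the group: A_4 x C_2 (6T6) additionally contains elements of type 2+1+1+1+1 (3 of its 24 elements, about 12% of primes); S_3 x S_3 (6T9) additionally contains elements of type 3+1+1+1 (4 of its 36 elements, about 11% of primes); S_4 x C_2 (6T11) additionally contains elements of type 4+2, 4+1+1, 2+1+1+1+1 (15 of its 48 elements, about 31% of primes); (S_3 x S_3) : C_2 (6T13) additionally contains elements of type 4+2, 3+2+1, 3+1+1+1, 2+1+1+1+1 (40 of its 72 elements, about 56% of primes); PGL(2,5) (6T14) additionally contains elements of type 5+1, 4+1+1 (54 of its 120 elements, about 45% of primes); S_6 (6T16) additionally contains elements of type 5+1, 4+2, 4+1+1, 3+2+1, 3+1+1+1, 2+1+1+1+1 (499 of its 720 elements, about 69% of primes). None of the 79 primes tested shows any such pattern (for each of these groups the chance of that is below 10^-4), which rules them out. Hence G = D_6 (6T3), of order 12.

6T3: D_6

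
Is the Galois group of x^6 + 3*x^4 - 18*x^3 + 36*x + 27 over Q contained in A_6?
No

The polynomial is irreducible of degree 6 over Q. Its discriminant is -28010528989632, which is not a perfect square. A Galois group lies in the alternating group exactly when the discriminant is a square in Q, so the Galois group (PGL(2,5)) is not contained in A_6.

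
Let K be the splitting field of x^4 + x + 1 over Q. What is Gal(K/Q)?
The polynomial is an irreducible quartic over Q and its discriminant is 229, which is not a perfect square, so the Galois group is not contained in A_4. The resolvent cubic y^3 - 4*y - 1 is irreducible over Q. An irreducible resolvent with non-square discriminant gives S_4.

S_4 (also written S4)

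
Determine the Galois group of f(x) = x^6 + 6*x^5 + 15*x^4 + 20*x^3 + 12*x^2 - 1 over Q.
A_4 x C_2 (also written A4xC2)

The polynomial f is an irreducible sextic over Q, so G = Gal(f/Q) is one of the 16 transitive subgroups 6T1, ..., 6T16 of S_6. The discriminant of f is -419904, which is not a perfect square, so G is not contained in A_6. The transitive groups of degree 6 not contained in A_6 are: C_6 (6T1, order 6), S_3 (6T2, order 6), D_6 (6T3, order 12), C_3 x S_3 (6T5, order 18), A_4 x C_2 (6T6, order 24), S_4 (6T8, order 24), S_3 x S_3 (6T9, order 36), S_4 x C_2 (6T11, order 48), (S_3 x S_3) : C_2 (6T13, order 72), PGL(2,5) (6T14, order 120), S_6 (6T16, order 720). By Dedekind's theorem, for a prime p not dividing disc(f) the degrees of the irreducible factors of f mod p form the cycle type of an element of G. Factoring f modulo the 33 such primes p <= 149 (skipping 2, 3, which divide the discriminant), each new pattern first appears at: mod 5: f = (x^3 + 4x + 3)(x^3 + x^2 + x + 3), pattern 3+3; mod 7: f = (x^6 + 6x^5 + x^4 + 6x^3 + 5x^2 + 6), pattern 6; mod 17: f = (x + 9)(x + 10)(x^2 + 2x + 4)(x^2 + 2x + 11), pattern 2+2+1+1; mod 19: f = (x + 4)(x + 9)(x + 12)(x + 17)(x^2 + 2x + 17), pattern 2+1+1+1+1; mod 71: f = (x^2 + 2x + 17)(x^2 + 2x + 26)(x^2 + 2x + 31), pattern 2+2+2. No other pattern occurs in this range, so the set of observed cycle types is {3+3, 6, 2+2+1+1, 2+1+1+1+1, 2+2+2}. The candidates containing elements of all these cycle types are A_4 x C_2 (6T6) of order 24, S_4 x C_2 (6T11) of order 48, (S_3 x S_3) : C_2 (6T13) of order 72, S_6 (6T16) of order 720; the others are excluded. The observed types are precisely the cycle types that occur in A_4 x C_2 (6T6) (apart from the identity). Each of the other remaining candidates has further cycle types, and by the Chebotarev density theorem the matching factorization patterns would occur for a proportion of primes equal to their share of the group: S_4 x C_2 (6T11) additionally contains elements of type 4+2, 4+1+1 (12 of its 48 elements, about 25% of primes); (S_3 x S_3) : C_2 (6T13) additionally contains elements of type 4+2, 3+2+1, 3+1+1+1 (34 of its 72 elements, about 47% of primes); S_6 (6T16) additionally contains elements of type 5+1, 4+2, 4+1+1, 3+2+1, 3+1+1+1 (484 of its 720 elements, about 67% of primes). None of the 33 primes tested shows any such pattern (for each of these groups the chance of that is below 10^-4), which rules them out. Hence G = A_4 x C_2 (6T6), of order 24.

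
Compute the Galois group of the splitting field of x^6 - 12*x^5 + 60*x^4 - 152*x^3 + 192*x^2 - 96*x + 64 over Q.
C_6, the cyclic group of order 6

The polynomial f is an irreducible sextic over Q, so G = Gal(f/Q) is one of the 16 transitive subgroups 6T1, ..., 6T16 of S_6. The discriminant of f is -21134460321792, which is not a perfect square, so G is not contained in A_6. The transitive groups of degree 6 not contained in A_6 are: C_6 (6T1, order 6), S_3 (6T2, order 6), D_6 (6T3, order 12), C_3 x S_3 (6T5, order 18), A_4 x C_2 (6T6, order 24), S_4 (6T8, order 24), S_3 x S_3 (6T9, order 36), S_4 x C_2 (6T11, order 48), (S_3 x S_3) : C_2 (6T13, order 72), PGL(2,5) (6T14, order 120), S_6 (6T16, order 720). By Dedekind's theorem, for a prime p not dividing disc(f) the degrees of the irreducible factors of f mod p form the cycle type of an element of G. Factoring f modulo the 37 such primes p <= 167 (skipping 2, 3, which divide the discriminant), each new pattern first appears at: mod 5: f = (x^6 + 3x^5 + 3x^3 + 2x^2 + 4x + 4), pattern 6; mod 7: f = (x^3 + x^2 + 5x + 2)(x^3 + x^2 + 5x + 4), pattern 3+3; mod 17: f = (x^2 + 2x + 13)(x^2 + 4x + 9)(x^2 + 16x + 2), pattern 2+2+2; mod 19: f = (x + 2)(x + 4)(x + 5)(x + 7)(x + 9)(x + 18), pattern 1+1+1+1+1+1. No other pattern occurs in this range, so the set of observed cycle types is {6, 3+3, 2+2+2, 1+1+1+1+1+1}. The candidates containing elements of all these cycle types are C_6 (6T1) of order 6, D_6 (6T3) of order 12, C_3 x S_3 (6T5) of order 18, A_4 x C_2 (6T6) of order 24, S_3 x S_3 (6T9) of order 36, S_4 x C_2 (6T11) of order 48, (S_3 x S_3) : C_2 (6T13) of order 72, PGL(2,5) (6T14) of order 120, S_6 (6T16) of order 720; the others are excluded. The observed types are precisely the cycle types that occur in C_6 (6T1). Each of the other remaining candidates has further cycle types, and by the Chebotarev density theorem the matching factorization patterns would occur for a proportion of primes equal to their share of the group: D_6 (6T3) additionally contains elements of type 2+2+1+1 (3 of its 12 elements, about 25% of primes); C_3 x S_3 (6T5) additionally contains elements of type 3+1+1+1 (4 of its 18 elements, about 22% of primes); A_4 x C_2 (6T6) additionally contains elements of type 2+2+1+1, 2+1+1+1+1 (6 of its 24 elements, about 25% of primes); S_3 x S_3 (6T9) additionally contains elements of type 3+1+1+1, 2+2+1+1 (13 of its 36 elements, about 36% of primes); S_4 x C_2 (6T11) additionally contains elements of type 4+2, 4+1+1, 2+2+1+1, 2+1+1+1+1 (24 of its 48 elements, about 50% of primes); (S_3 x S_3) : C_2 (6T13) additionally contains elements of type 4+2, 3+2+1, 3+1+1+1, 2+2+1+1, 2+1+1+1+1 (49 of its 72 elements, about 68% of primes); PGL(2,5) (6T14) additionally contains elements of type 5+1, 4+1+1, 2+2+1+1 (69 of its 120 elements, about 58% of primes); S_6 (6T16) additionally contains elements of type 5+1, 4+2, 4+1+1, 3+2+1, 3+1+1+1, 2+2+1+1, 2+1+1+1+1 (544 of its 720 elements, about 76% of primes). None of the 37 primes tested shows any such pattern (for each of these groups the chance of that is below 10^-4), which rules them out. Hence G = C_6 (6T1), of order 6.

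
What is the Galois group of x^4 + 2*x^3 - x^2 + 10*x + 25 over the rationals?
The polynomial is an irreducible quartic over Q and its discriminant is 57600 = 240^2, a perfect square, so the Galois group is contained in A_4. The resolvent cubic y^3 + y^2 - 80*y - 300 splits completely over Q, which gives the Klein four-group V_4.

V_4 (also written V4)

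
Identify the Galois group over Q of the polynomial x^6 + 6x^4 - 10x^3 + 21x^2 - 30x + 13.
The polynomial f is an irreducible sextic over Q, so G = Gal(f/Q) is one of the 16 transitive subgroups 6T1, ..., 6T16 of S_6. The discriminant of f is -1024192512, which is not a perfect square, so G is not contained in A_6. The transitive groups of degree 6 not contained in A_6 are: C_6 (6T1, order 6), S_3 (6T2, order 6), D_6 (6T3, order 12), C_3 x S_3 (6T5, order 18), A_4 x C_2 (6T6, order 24), S_4 (6T8, order 24), S_3 x S_3 (6T9, order 36), S_4 x C_2 (6T11, order 48), (S_3 x S_3) : C_2 (6T13, order 72), PGL(2,5) (6T14, order 120), S_6 (6T16, order 720). By Dedekind's theorem, for a prime p not dividing disc(f) the degrees of the irreducible factors of f mod p form the cycle type of an element of G. Factoring f modulo the 21 such primes p <= 89 (skipping 2, 3, 7, which divide the discriminant), each new pattern first appears at: mod 5: f = (x^6 + x^4 + x^2 + 3), pattern 6; mod 11: f = (x + 6)(x^5 + 5x^4 + 9x^3 + 2x^2 + 9x + 4), pattern 5+1; mod 13: f = (x)(x + 11)(x^4 + 2x^3 + 10x^2 + 10x + 2), pattern 4+1+1; mod 23: f = (x + 13)(x + 19)(x^2 + 3)(x^2 + 14x + 21), pattern 2+2+1+1; mod 43: f = (x^3 + 19x^2 + 39x + 23)(x^3 + 24x^2 + 27x + 23), pattern 3+3; mod 61: f = (x^2 + 3x + 18)(x^2 + 16x + 35)(x^2 + 42x + 22), pattern 2+2+2. No other pattern occurs in this range, so the set of observed cycle types is {6, 5+1, 4+1+1, 2+2+1+1, 3+3, 2+2+2}. The candidates containing elements of all these cycle types are PGL(2,5) (6T14) of order 120, S_6 (6T16) of order 720; the others are excluded. The observed types are precisely the cycle types that occur in PGL(2,5) (6T14) (apart from the identity). Each of the other remaining candidates has further cycle types, and by the Chebotarev density theorem the matching factorization patterns would occur for a proportion of primes equal to their share of the group: S_6 (6T16) additionally contains elements of type 4+2, 3+2+1, 3+1+1+1, 2+1+1+1+1 (265 of its 720 elements, about 37% of primes). None of the 21 primes tested shows any such pattern (for each of these groups the chance of that is below 10^-4), which rules them out. Hence G = PGL(2,5) (6T14), of order 120.

PGL(2,5), S_5 acting on 6 points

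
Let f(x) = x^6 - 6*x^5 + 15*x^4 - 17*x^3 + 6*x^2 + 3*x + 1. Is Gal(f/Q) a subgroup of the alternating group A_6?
The polynomial is irreducible of degree 6 over Q. Its discriminant is -177147, which is not a perfect square. A Galois group lies in the alternating group exactly when the discriminant is a square in Q, so the Galois group (C_3 x S_3) is not contained in A_6.

No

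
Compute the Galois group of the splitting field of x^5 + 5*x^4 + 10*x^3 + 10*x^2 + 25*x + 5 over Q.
The polynomial f is an irreducible quintic over Q, so G = Gal(f/Q) is a transitive subgroup of S_5: one of C_5 (5T1, order 5), D_5 (5T2, order 10), F_20 (5T3, order 20), A_5 (5T4, order 60) or S_5 (5T5, order 120). The discriminant of f is 1024000000 = 32000^2, a perfect square, so G is contained in A_5. The transitive groups of degree 5 contained in A_5 are: C_5 (5T1, order 5), D_5 (5T2, order 10), A_5 (5T4, order 60). By Dedekind's theorem, for a prime p not dividing disc(f) the degrees of the irreducible factors of f mod p form the cycle type of an element of G. Factoring f modulo the 2 such primes p <= 7 (skipping 2, 5, which divide the discriminant), each new pattern first appears at: mod 3: f = (x^5 + 2x^4 + x^3 + x^2 + x + 2), pattern 5; mod 7: f = (x + 5)(x + 6)(x^3 + x^2 + 4x + 6), pattern 3+1+1. No other pattern occurs in this range, so the set of observed cycle types is {5, 3+1+1}. Among the candidates above, the only group containing elements of all these cycle types is A_5 (5T4) — each of C_5 (5T1), D_5 (5T2) lacks at least one of them. Hence G = A_5 (5T4), of order 60.

A_5 (order 60)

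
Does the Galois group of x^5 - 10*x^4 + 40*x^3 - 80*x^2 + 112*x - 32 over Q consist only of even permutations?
The polynomial is irreducible of degree 5 over Q. Its discriminant is 61018734592, which is not a perfect square. A Galois group lies in the alternating group exactly when the discriminant is a square in Q, so the Galois group (S_5) is not contained in A_5.

No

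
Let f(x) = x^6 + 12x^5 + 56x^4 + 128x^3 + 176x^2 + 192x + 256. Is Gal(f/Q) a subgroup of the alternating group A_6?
The polynomial is irreducible of degree 6 over Q. Its discriminant is -5497558138880000, which is not a perfect square. A Galois group lies in the alternating group exactly when the discriminant is a square in Q, so the Galois group (S_4) is not contained in A_6.

No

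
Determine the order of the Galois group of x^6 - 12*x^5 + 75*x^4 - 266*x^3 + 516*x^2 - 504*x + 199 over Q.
120

The degree of the splitting field over Q equals the order of the Galois group, so first determine the group. The polynomial f is an irreducible sextic over Q, so G = Gal(f/Q) is one of the 16 transitive subgroups 6T1, ..., 6T16 of S_6. The discriminant of f is -5217636731328, which is not a perfect square, so G is not contained in A_6. The transitive groups of degree 6 not contained in A_6 are: C_6 (6T1, order 6), S_3 (6T2, order 6), D_6 (6T3, order 12), C_3 x S_3 (6T5, order 18), A_4 x C_2 (6T6, order 24), S_4 (6T8, order 24), S_3 x S_3 (6T9, order 36), S_4 x C_2 (6T11, order 48), (S_3 x S_3) : C_2 (6T13, order 72), PGL(2,5) (6T14, order 120), S_6 (6T16, order 720). By Dedekind's theorem, for a prime p not dividing disc(f) the degrees of the irreducible factors of f mod p form the cycle type of an element of G. Factoring f modulo the 21 such primes p <= 89 (skipping 2, 3, 7, which divide the discriminant), each new pattern first appears at: mod 5: f = (x^6 + 3x^5 + 4x^3 + x^2 + x + 4), pattern 6; mod 11: f = (x + 1)(x^5 + 9x^4 + 9x^2 + x + 1), pattern 5+1; mod 13: f = (x + 1)(x + 3)(x^4 + 10x^3 + 6x^2 + 5x + 10), pattern 4+1+1; mod 23: f = (x + 9)(x + 11)(x^2 + x + 14)(x^2 + 13x + 14), pattern 2+2+1+1; mod 43: f = (x^3 + 32x^2 + 41x + 1)(x^3 + 42x^2 + 23x + 27), pattern 3+3; mod 61: f = (x^2 + x + 28)(x^2 + 12x + 30)(x^2 + 36x + 25), pattern 2+2+2. No other pattern occurs in this range, so the set of observed cycle types is {6, 5+1, 4+1+1, 2+2+1+1, 3+3, 2+2+2}. The candidates containing elements of all these cycle types are PGL(2,5) (6T14) of order 120, S_6 (6T16) of order 720; the others are excluded. The observed types are precisely the cycle types that occur in PGL(2,5) (6T14) (apart from the identity). Each of the other remaining candidates has further cycle types, and by the Chebotarev density theorem the matching factorization patterns would occur for a proportion of primes equal to their share of the group: S_6 (6T16) additionally contains elements of type 4+2, 3+2+1, 3+1+1+1, 2+1+1+1+1 (265 of its 720 elements, about 37% of primes). None of the 21 primes tested shows any such pattern (for each of these groups the chance of that is below 10^-4), which rules them out. Hence G = PGL(2,5) (6T14), of order 120. The Galois group PGL(2,5) (6T14) has order 120, so the splitting field has degree 120 over Q.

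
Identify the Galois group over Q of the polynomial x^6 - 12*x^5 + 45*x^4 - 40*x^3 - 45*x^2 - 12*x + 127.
S_3, S_3 acting on 6 points

The polynomial f is an irreducible sextic over Q, so G = Gal(f/Q) is one of the 16 transitive subgroups 6T1, ..., 6T16 of S_6. The discriminant of f is -37572373905408, which is not a perfect square, so G is not contained in A_6. The transitive groups of degree 6 not contained in A_6 are: C_6 (6T1, order 6), S_3 (6T2, order 6), D_6 (6T3, order 12), C_3 x S_3 (6T5, order 18), A_4 x C_2 (6T6, order 24), S_4 (6T8, order 24), S_3 x S_3 (6T9, order 36), S_4 x C_2 (6T11, order 48), (S_3 x S_3) : C_2 (6T13, order 72), PGL(2,5) (6T14, order 120), S_6 (6T16, order 720). By Dedekind's theorem, for a prime p not dividing disc(f) the degrees of the irreducible factors of f mod p form the cycle type of an element of G. Factoring f modulo the 23 such primes p <= 97 (skipping 2, 3, which divide the discriminant), each new pattern first appears at: mod 5: f = (x^2 + 3)(x^2 + x + 1)(x^2 + 2x + 4), pattern 2+2+2; mod 7: f = (x^3 + 3x^2 + 2x + 2)(x^3 + 6x^2 + 4x + 4), pattern 3+3; mod 31: f = (x + 5)(x + 10)(x + 13)(x + 14)(x + 17)(x + 22), pattern 1+1+1+1+1+1. No other pattern occurs in this range, so the set of observed cycle types is {2+2+2, 3+3, 1+1+1+1+1+1}. The candidates containing elements of all these cycle types are C_6 (6T1) of order 6, S_3 (6T2) of order 6, D_6 (6T3) of order 12, C_3 x S_3 (6T5) of order 18, A_4 x C_2 (6T6) of order 24, S_4 (6T8) of order 24, S_3 x S_3 (6T9) of order 36, S_4 x C_2 (6T11) of order 48, (S_3 x S_3) : C_2 (6T13) of order 72, PGL(2,5) (6T14) of order 120, S_6 (6T16) of order 720; the others are excluded. The observed types are precisely the cycle types that occur in S_3 (6T2). Each of the other remaining candidates has further cycle types, and by the Chebotarev density theorem the matching factorization patterns would occur for a proportion of primes equal to their share of the group: C_6 (6T1) additionally contains elements of type 6 (2 of its 6 elements, about 33% of primes); D_6 (6T3) additionally contains elements of type 6, 2+2+1+1 (5 of its 12 elements, about 42% of primes); C_3 x S_3 (6T5) additionally contains elements of type 6, 3+1+1+1 (10 of its 18 elements, about 56% of primes); A_4 x C_2 (6T6) additionally contains elements of type 6, 2+2+1+1, 2+1+1+1+1 (14 of its 24 elements, about 58% of primes); S_4 (6T8) additionally contains elements of type 4+1+1, 2+2+1+1 (9 of its 24 elements, about 38% of primes); S_3 x S_3 (6T9) additionally contains elements of type 6, 3+1+1+1, 2+2+1+1 (25 of its 36 elements, about 69% of primes); S_4 x C_2 (6T11) additionally contains elements of type 6, 4+2, 4+1+1, 2+2+1+1, 2+1+1+1+1 (32 of its 48 elements, about 67% of primes); (S_3 x S_3) : C_2 (6T13) additionally contains elements of type 6, 4+2, 3+2+1, 3+1+1+1, 2+2+1+1, 2+1+1+1+1 (61 of its 72 elements, about 85% of primes); PGL(2,5) (6T14) additionally contains elements of type 6, 5+1, 4+1+1, 2+2+1+1 (89 of its 120 elements, about 74% of primes); S_6 (6T16) additionally contains elements of type 6, 5+1, 4+2, 4+1+1, 3+2+1, 3+1+1+1, 2+2+1+1, 2+1+1+1+1 (664 of its 720 elements, about 92% of primes). None of the 23 primes tested shows any such pattern (for each of these groups the chance of that is below 10^-4), which rules them out. Hence G = S_3 (6T2), of order 6.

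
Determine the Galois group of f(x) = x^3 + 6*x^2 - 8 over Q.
The polynomial is an irreducible cubic over Q and its discriminant is 5184 = 72^2, a perfect square. For an irreducible cubic, a square discriminant forces the Galois group to be A_3, the cyclic group of order 3.

3T1: C_3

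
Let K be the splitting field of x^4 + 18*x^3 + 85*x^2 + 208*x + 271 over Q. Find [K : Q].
The degree of the splitting field over Q equals the order of the Galois group, so first determine the group. The polynomial is an irreducible quartic over Q and its discriminant is -2276139568, which is not a perfect square, so the Galois group is not contained in A_4. The resolvent cubic y^3 - 85*y^2 + 2660*y - 38928 is irreducible over Q. An irreducible resolvent with non-square discriminant gives S_4. The Galois group S_4 (4T5) has order 24, so the splitting field has degree 24 over Q.

24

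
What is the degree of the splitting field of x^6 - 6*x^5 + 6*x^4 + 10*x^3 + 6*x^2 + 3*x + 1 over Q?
18

The degree of the splitting field over Q equals the order of the Galois group, so first determine the group. The polynomial f is an irreducible sextic over Q, so G = Gal(f/Q) is one of the 16 transitive subgroups 6T1, ..., 6T16 of S_6. The discriminant of f is -51195483, which is not a perfect square, so G is not contained in A_6. The transitive groups of degree 6 not contained in A_6 are: C_6 (6T1, order 6), S_3 (6T2, order 6), D_6 (6T3, order 12), C_3 x S_3 (6T5, order 18), A_4 x C_2 (6T6, order 24), S_4 (6T8, order 24), S_3 x S_3 (6T9, order 36), S_4 x C_2 (6T11, order 48), (S_3 x S_3) : C_2 (6T13, order 72), PGL(2,5) (6T14, order 120), S_6 (6T16, order 720). By Dedekind's theorem, for a prime p not dividing disc(f) the degrees of the irreducible factors of f mod p form the cycle type of an element of G. Factoring f modulo the 33 such primes p <= 149 (skipping 3, 17, which divide the discriminant), each new pattern first appears at: mod 2: f = (x^6 + x + 1), pattern 6; mod 7: f = (x + 1)(x + 4)(x + 6)(x^3 + 4x^2 + 5x + 5), pattern 3+1+1+1; mod 19: f = (x^3 + 16x^2 + 2x + 8)(x^3 + 16x^2 + 14x + 12), pattern 3+3; mod 53: f = (x^2 + 4x + 26)(x^2 + 45x + 37)(x^2 + 51x + 20), pattern 2+2+2; mod 73: f = (x + 5)(x + 17)(x + 18)(x + 48)(x + 62)(x + 63), pattern 1+1+1+1+1+1. No other pattern occurs in this range, so the set of observed cycle types is {6, 3+1+1+1, 3+3, 2+2+2, 1+1+1+1+1+1}. The candidates containing elements of all these cycle types are C_3 x S_3 (6T5) of order 18, S_3 x S_3 (6T9) of order 36, (S_3 x S_3) : C_2 (6T13) of order 72, S_6 (6T16) of order 720; the others are excluded. The observed types are precisely the cycle types that occur in C_3 x S_3 (6T5). Each of the other remaining candidates has further cycle types, and by the Chebotarev density theorem the matching factorization patterns would occur for a proportion of primes equal to their share of the group: S_3 x S_3 (6T9) additionally contains elements of type 2+2+1+1 (9 of its 36 elements, about 25% of primes); (S_3 x S_3) : C_2 (6T13) additionally contains elements of type 4+2, 3+2+1, 2+2+1+1, 2+1+1+1+1 (45 of its 72 elements, about 62% of primes); S_6 (6T16) additionally contains elements of type 5+1, 4+2, 4+1+1, 3+2+1, 2+2+1+1, 2+1+1+1+1 (504 of its 720 elements, about 70% of primes). None of the 33 primes tested shows any such pattern (for each of these groups the chance of that is below 10^-4), which rules them out. Hence G = C_3 x S_3 (6T5), of order 18. The Galois group C_3 x S_3 (6T5) has order 18, so the splitting field has degree 18 over Q.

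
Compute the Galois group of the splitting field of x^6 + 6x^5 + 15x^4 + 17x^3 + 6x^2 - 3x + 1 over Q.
The polynomial f is an irreducible sextic over Q, so G = Gal(f/Q) is one of the 16 transitive subgroups 6T1, ..., 6T16 of S_6. The discriminant of f is -177147, which is not a perfect square, so G is not contained in A_6. The transitive groups of degree 6 not contained in A_6 are: C_6 (6T1, order 6), S_3 (6T2, order 6), D_6 (6T3, order 12), C_3 x S_3 (6T5, order 18), A_4 x C_2 (6T6, order 24), S_4 (6T8, order 24), S_3 x S_3 (6T9, order 36), S_4 x C_2 (6T11, order 48), (S_3 x S_3) : C_2 (6T13, order 72), PGL(2,5) (6T14, order 120), S_6 (6T16, order 720). By Dedekind's theorem, for a prime p not dividing disc(f) the degrees of the irreducible factors of f mod p form the cycle type of an element of G. Factoring f modulo the 33 such primes p <= 139 (skipping 3, which divides the discriminant), each new pattern first appears at: mod 2: f = (x^6 + x^4 + x^3 + x + 1), pattern 6; mod 7: f = (x + 2)(x + 3)(x + 5)(x^3 + 3x^2 + 3x + 4), pattern 3+1+1+1; mod 17: f = (x^2 + 3x + 9)(x^2 + 6x + 12)(x^2 + 14x + 3), pattern 2+2+2; mod 19: f = (x^3 + 3x^2 + 3x + 7)(x^3 + 3x^2 + 3x + 11), pattern 3+3; mod 73: f = (x + 14)(x + 22)(x + 23)(x + 30)(x + 31)(x + 32), pattern 1+1+1+1+1+1. No other pattern occurs in this range, so the set of observed cycle types is {6, 3+1+1+1, 2+2+2, 3+3, 1+1+1+1+1+1}. The candidates containing elements of all these cycle types are C_3 x S_3 (6T5) of order 18, S_3 x S_3 (6T9) of order 36, (S_3 x S_3) : C_2 (6T13) of order 72, S_6 (6T16) of order 720; the others are excluded. The observed types are precisely the cycle types that occur in C_3 x S_3 (6T5). Each of the other remaining candidates has further cycle types, and by the Chebotarev density theorem the matching factorization patterns would occur for a proportion of primes equal to their share of the group: S_3 x S_3 (6T9) additionally contains elements of type 2+2+1+1 (9 of its 36 elements, about 25% of primes); (S_3 x S_3) : C_2 (6T13) additionally contains elements of type 4+2, 3+2+1, 2+2+1+1, 2+1+1+1+1 (45 of its 72 elements, about 62% of primes); S_6 (6T16) additionally contains elements of type 5+1, 4+2, 4+1+1, 3+2+1, 2+2+1+1, 2+1+1+1+1 (504 of its 720 elements, about 70% of primes). None of the 33 primes tested shows any such pattern (for each of these groups the chance of that is below 10^-4), which rules them out. Hence G = C_3 x S_3 (6T5), of order 18.

6T5: C_3 x S_3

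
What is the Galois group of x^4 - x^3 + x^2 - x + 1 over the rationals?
The polynomial is an irreducible quartic over Q and its discriminant is 125, which is not a perfect square, so the Galois group is not contained in A_4. The resolvent cubic y^3 - y^2 - 3*y + 2 has exactly one rational root, so the Galois group is C_4 or D_4. The quartic becomes reducible over Q(sqrt(disc)), so the group is C_4.

C_4 (also written C4)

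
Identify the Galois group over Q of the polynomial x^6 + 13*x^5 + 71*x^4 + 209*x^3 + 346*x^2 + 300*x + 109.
The polynomial f is an irreducible sextic over Q, so G = Gal(f/Q) is one of the 16 transitive subgroups 6T1, ..., 6T16 of S_6. The discriminant of f is 525625 = 725^2, a perfect square, so G is contained in A_6. The transitive groups of degree 6 contained in A_6 are: A_4 (6T4, order 12), S_4 (6T7, order 24), (C_3 x C_3) : C_4 (6T10, order 36), PSL(2,5) (6T12, order 60), A_6 (6T15, order 360). By Dedekind's theorem, for a prime p not dividing disc(f) the degrees of the irreducible factors of f mod p form the cycle type of an element of G. Factoring f modulo the 19 such primes p <= 73 (skipping 5, 29, which divide the discriminant), each new pattern first appears at: mod 2: f = (x^2 + x + 1)(x^4 + x + 1), pattern 4+2; mod 11: f = (x^3 + 3x^2 + 5x + 5)(x^3 + 10x^2 + 3x + 2), pattern 3+3; mod 19: f = (x + 13)(x + 14)(x^2 + 8x + 17)(x^2 + 16x + 8), pattern 2+2+1+1; mod 61: f = (x + 30)(x + 37)(x + 44)(x^3 + 24x^2 + 59x + 50), pattern 3+1+1+1. No other pattern occurs in this range, so the set of observed cycle types is {4+2, 3+3, 2+2+1+1, 3+1+1+1}. The candidates containing elements of all these cycle types are (C_3 x C_3) : C_4 (6T10) of order 36, A_6 (6T15) of order 360; the others are excluded. The observed types are precisely the cycle types that occur in (C_3 x C_3) : C_4 (6T10) (apart from the identity). Each of the other remaining candidates has further cycle types, and by the Chebotarev density theorem the matching factorization patterns would occur for a proportion of primes equal to their share of the group: A_6 (6T15) additionally contains elements of type 5+1 (144 of its 360 elements, about 40% of primes). None of the 19 primes tested shows any such pattern (for each of these groups the chance of that is below 10^-4), which rules them out. Hence G = (C_3 x C_3) : C_4 (6T10), of order 36.

6T10: (C_3 x C_3) : C_4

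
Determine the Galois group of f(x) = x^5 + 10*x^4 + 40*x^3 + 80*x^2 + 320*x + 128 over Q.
F_20 (also written F20)

The polynomial f is an irreducible quintic over Q, so G = Gal(f/Q) is a transitive subgroup of S_5: one of C_5 (5T1, order 5), D_5 (5T2, order 10), F_20 (5T3, order 20), A_5 (5T4, order 60) or S_5 (5T5, order 120). The discriminant of f is 271790899200000, which is not a perfect square, so G is not contained in A_5. The transitive groups of degree 5 not contained in A_5 are: F_20 (5T3, order 20), S_5 (5T5, order 120). By Dedekind's theorem, for a prime p not dividing disc(f) the degrees of the irreducible factors of f mod p form the cycle type of an element of G. Factoring f modulo the 18 such primes p <= 73 (skipping 2, 3, 5, which divide the discriminant), each new pattern first appears at: mod 7: f = (x + 4)(x^4 + 6x^3 + 2x^2 + 2x + 4), pattern 4+1; mod 11: f = (x + 1)(x^2 + 3)(x^2 + 9x + 6), pattern 2+2+1; mod 19: f = (x^5 + 10x^4 + 2x^3 + 4x^2 + 16x + 14), pattern 5. No other pattern occurs in this range, so the set of observed cycle types is {4+1, 2+2+1, 5}. The candidates containing elements of all these cycle types are F_20 (5T3) of order 20, S_5 (5T5) of order 120; the others are excluded. The observed types are precisely the cycle types that occur in F_20 (5T3) (apart from the identity). Each of the other remaining candidates has further cycle types, and by the Chebotarev density theorem the matching factorization patterns would occur for a proportion of primes equal to their share of the group: S_5 (5T5) additionally contains elements of type 3+2, 3+1+1, 2+1+1+1 (50 of its 120 elements, about 42% of primes). None of the 18 primes tested shows any such pattern (for each of these groups the chance of that is below 10^-4), which rules them out. Hence G = F_20 (5T3), of order 20.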